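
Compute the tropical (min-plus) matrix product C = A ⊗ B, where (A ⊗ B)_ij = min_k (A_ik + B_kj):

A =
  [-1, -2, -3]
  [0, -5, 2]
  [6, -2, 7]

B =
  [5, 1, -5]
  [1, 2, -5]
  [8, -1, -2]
A ⊗ B =
  [-1, -4, -7]
  [-4, -3, -10]
  [-1, 0, -7]

Apply the min-plus product entry-by-entry:
  C[0][0] = min over k of (A[0][0] + B[0][0] = -1 + 5 = 4, A[0][1] + B[1][0] = -2 + 1 = -1, A[0][2] + B[2][0] = -3 + 8 = 5) = -1 (attained at k = 1)
  C[0][1] = min over k of (A[0][0] + B[0][1] = -1 + 1 = 0, A[0][1] + B[1][1] = -2 + 2 = 0, A[0][2] + B[2][1] = -3 + -1 = -4) = -4 (attained at k = 2)
  C[0][2] = min over k of (A[0][0] + B[0][2] = -1 + -5 = -6, A[0][1] + B[1][2] = -2 + -5 = -7, A[0][2] + B[2][2] = -3 + -2 = -5) = -7 (attained at k = 1)
  C[1][0] = min over k of (A[1][0] + B[0][0] = 0 + 5 = 5, A[1][1] + B[1][0] = -5 + 1 = -4, A[1][2] + B[2][0] = 2 + 8 = 10) = -4 (attained at k = 1)
  C[1][1] = min over k of (A[1][0] + B[0][1] = 0 + 1 = 1, A[1][1] + B[1][1] = -5 + 2 = -3, A[1][2] + B[2][1] = 2 + -1 = 1) = -3 (attained at k = 1)
  C[1][2] = min over k of (A[1][0] + B[0][2] = 0 + -5 = -5, A[1][1] + B[1][2] = -5 + -5 = -10, A[1][2] + B[2][2] = 2 + -2 = 0) = -10 (attained at k = 1)
  C[2][0] = min over k of (A[2][0] + B[0][0] = 6 + 5 = 11, A[2][1] + B[1][0] = -2 + 1 = -1, A[2][2] + B[2][0] = 7 + 8 = 15) = -1 (attained at k = 1)
  C[2][1] = min over k of (A[2][0] + B[0][1] = 6 + 1 = 7, A[2][1] + B[1][1] = -2 + 2 = 0, A[2][2] + B[2][1] = 7 + -1 = 6) = 0 (attained at k = 1)
  C[2][2] = min over k of (A[2][0] + B[0][2] = 6 + -5 = 1, A[2][1] + B[1][2] = -2 + -5 = -7, A[2][2] + B[2][2] = 7 + -2 = 5) = -7 (attained at k = 1)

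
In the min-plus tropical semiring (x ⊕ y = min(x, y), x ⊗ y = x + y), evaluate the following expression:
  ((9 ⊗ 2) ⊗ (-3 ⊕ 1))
((9 ⊗ 2) ⊗ (-3 ⊕ 1)) = 8

Expand innermost to outermost. Recall ⊕ takes the minimum of its arguments and ⊗ takes their sum. Working out the expression ((9 ⊗ 2) ⊗ (-3 ⊕ 1)) gives 8.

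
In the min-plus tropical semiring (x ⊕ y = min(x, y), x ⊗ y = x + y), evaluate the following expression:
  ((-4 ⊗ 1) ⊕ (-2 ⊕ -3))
((-4 ⊗ 1) ⊕ (-2 ⊕ -3)) = -3

Expand innermost to outermost. Recall ⊕ takes the minimum of its arguments and ⊗ takes their sum. Working out the expression ((-4 ⊗ 1) ⊕ (-2 ⊕ -3)) gives -3.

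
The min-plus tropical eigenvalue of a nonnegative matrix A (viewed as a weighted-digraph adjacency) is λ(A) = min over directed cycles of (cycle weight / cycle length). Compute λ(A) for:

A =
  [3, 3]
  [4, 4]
λ(A) = 3

Enumerate directed cycles and compute their means (weight / length). Sample:
  cycle 0 → 0: weight = 3, length = 1, mean = 3/1 ≈ 3.000
  cycle 1 → 1: weight = 4, length = 1, mean = 4/1 ≈ 4.000
  cycle 0 → 1 → 0: weight = 7, length = 2, mean = 7/2 ≈ 3.500
  cycle 1 → 0 → 1: weight = 7, length = 2, mean = 7/2 ≈ 3.500
Minimum mean = 3.000, attained e.g. along the cycle 0 → 0 with weight 3 and length 1. So λ(A) = 3/1 = 3.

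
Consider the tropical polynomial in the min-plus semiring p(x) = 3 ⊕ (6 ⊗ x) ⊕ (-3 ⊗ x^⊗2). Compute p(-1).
p(-1) = -5

A tropical monomial a ⊗ x^⊗i evaluates to a + i · x. Evaluating each term at x = -1:
  Term 0 contributes 3 + 0 · -1 = 3
  Term 1 contributes 6 + 1 · -1 = 5
  Term 2 contributes -3 + 2 · -1 = -5
p(-1) = ⊕ of these = min[3, 5, -5] = -5.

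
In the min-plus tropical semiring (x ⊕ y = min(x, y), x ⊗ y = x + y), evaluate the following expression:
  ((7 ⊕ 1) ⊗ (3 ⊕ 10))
((7 ⊕ 1) ⊗ (3 ⊕ 10)) = 4

Expand innermost to outermost. Recall ⊕ takes the minimum of its arguments and ⊗ takes their sum. Working out the expression ((7 ⊕ 1) ⊗ (3 ⊕ 10)) gives 4.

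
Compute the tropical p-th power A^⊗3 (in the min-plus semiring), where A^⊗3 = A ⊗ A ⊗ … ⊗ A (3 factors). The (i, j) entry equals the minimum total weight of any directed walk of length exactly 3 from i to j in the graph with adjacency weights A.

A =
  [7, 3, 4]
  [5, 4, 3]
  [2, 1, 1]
A^⊗3 =
  [7, 6, 6]
  [6, 5, 5]
  [4, 3, 3]

Each entry (A^⊗3)_ij equals the minimum over all length-3 walks i = v_0 → v_1 → … → v_3 = j of Σ_t A[v_t][v_{t+1}]. For example, for (i, j) = (0, 2) we minimise over 9 possible intermediate vertex sequences; the minimum is 6, attained along the walk 0 → 2 → 2 → 2.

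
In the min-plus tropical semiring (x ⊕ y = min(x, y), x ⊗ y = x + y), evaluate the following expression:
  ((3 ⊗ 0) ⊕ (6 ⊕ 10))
((3 ⊗ 0) ⊕ (6 ⊕ 10)) = 3

Expand innermost to outermost. Recall ⊕ takes the minimum of its arguments and ⊗ takes their sum. Working out the expression ((3 ⊗ 0) ⊕ (6 ⊕ 10)) gives 3.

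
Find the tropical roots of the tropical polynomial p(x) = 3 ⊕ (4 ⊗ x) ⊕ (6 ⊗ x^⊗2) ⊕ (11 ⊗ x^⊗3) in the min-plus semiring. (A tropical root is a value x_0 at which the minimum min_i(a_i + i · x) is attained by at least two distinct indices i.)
Roots: {-5, -2, -1}

Each tropical root is a break point of the lower envelope of the lines y = a_i + i · x (there are 4 lines, with slopes 0, 1, ..., 3). Only the lines that attain the minimum somewhere contribute to roots; other lines are dominated. Here the surviving (envelope) indices are i = 3, i = 2, i = 1, i = 0.
Intersections between consecutive envelope lines give the roots: for adjacent envelope indices i < j the intersection is x = (a_i − a_j) / (j − i). Reading off the sorted break points: {-5, -2, -1}.
Verification: at each break x_0, at least two indices attain the minimum of min_i(a_i + i · x_0).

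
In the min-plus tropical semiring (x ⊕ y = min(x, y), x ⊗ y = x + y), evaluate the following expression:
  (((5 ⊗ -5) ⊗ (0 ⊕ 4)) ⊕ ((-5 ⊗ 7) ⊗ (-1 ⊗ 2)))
(((5 ⊗ -5) ⊗ (0 ⊕ 4)) ⊕ ((-5 ⊗ 7) ⊗ (-1 ⊗ 2))) = 0

Expand innermost to outermost. Recall ⊕ takes the minimum of its arguments and ⊗ takes their sum. Working out the expression (((5 ⊗ -5) ⊗ (0 ⊕ 4)) ⊕ ((-5 ⊗ 7) ⊗ (-1 ⊗ 2))) gives 0.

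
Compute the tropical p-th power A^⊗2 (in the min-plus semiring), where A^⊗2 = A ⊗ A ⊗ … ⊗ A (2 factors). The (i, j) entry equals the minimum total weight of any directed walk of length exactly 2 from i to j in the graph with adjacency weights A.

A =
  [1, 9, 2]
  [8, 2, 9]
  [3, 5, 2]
A^⊗2 =
  [2, 7, 3]
  [9, 4, 10]
  [4, 7, 4]

Each entry (A^⊗2)_ij equals the minimum over all length-2 walks i = v_0 → v_1 → … → v_2 = j of Σ_t A[v_t][v_{t+1}]. For example, for (i, j) = (0, 2) we minimise over 3 possible intermediate vertex sequences; the minimum is 3, attained along the walk 0 → 0 → 2.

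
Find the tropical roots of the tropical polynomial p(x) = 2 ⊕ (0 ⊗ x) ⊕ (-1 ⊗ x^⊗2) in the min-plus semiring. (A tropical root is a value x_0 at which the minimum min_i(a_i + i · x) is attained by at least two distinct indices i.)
Roots: {1, 2}

Each tropical root is a break point of the lower envelope of the lines y = a_i + i · x (there are 3 lines, with slopes 0, 1, ..., 2). Only the lines that attain the minimum somewhere contribute to roots; other lines are dominated. Here the surviving (envelope) indices are i = 2, i = 1, i = 0.
Intersections between consecutive envelope lines give the roots: for adjacent envelope indices i < j the intersection is x = (a_i − a_j) / (j − i). Reading off the sorted break points: {1, 2}.
Verification: at each break x_0, at least two indices attain the minimum of min_i(a_i + i · x_0).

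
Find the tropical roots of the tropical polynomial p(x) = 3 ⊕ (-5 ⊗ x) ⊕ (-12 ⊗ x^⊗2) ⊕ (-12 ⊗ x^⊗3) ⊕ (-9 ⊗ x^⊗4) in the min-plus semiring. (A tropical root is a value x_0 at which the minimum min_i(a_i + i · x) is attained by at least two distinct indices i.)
Roots: {-3, 0, 7, 8}

Each tropical root is a break point of the lower envelope of the lines y = a_i + i · x (there are 5 lines, with slopes 0, 1, ..., 4). Only the lines that attain the minimum somewhere contribute to roots; other lines are dominated. Here the surviving (envelope) indices are i = 4, i = 3, i = 2, i = 1, i = 0.
Intersections between consecutive envelope lines give the roots: for adjacent envelope indices i < j the intersection is x = (a_i − a_j) / (j − i). Reading off the sorted break points: {-3, 0, 7, 8}.
Verification: at each break x_0, at least two indices attain the minimum of min_i(a_i + i · x_0).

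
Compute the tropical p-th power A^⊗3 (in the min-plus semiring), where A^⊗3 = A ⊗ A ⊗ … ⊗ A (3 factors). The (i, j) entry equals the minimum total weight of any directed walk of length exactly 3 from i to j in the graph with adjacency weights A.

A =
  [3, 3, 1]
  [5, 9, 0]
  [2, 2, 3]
A^⊗3 =
  [5, 5, 3]
  [5, 5, 2]
  [4, 4, 5]

Each entry (A^⊗3)_ij equals the minimum over all length-3 walks i = v_0 → v_1 → … → v_3 = j of Σ_t A[v_t][v_{t+1}]. For example, for (i, j) = (0, 2) we minimise over 9 possible intermediate vertex sequences; the minimum is 3, attained along the walk 0 → 2 → 1 → 2.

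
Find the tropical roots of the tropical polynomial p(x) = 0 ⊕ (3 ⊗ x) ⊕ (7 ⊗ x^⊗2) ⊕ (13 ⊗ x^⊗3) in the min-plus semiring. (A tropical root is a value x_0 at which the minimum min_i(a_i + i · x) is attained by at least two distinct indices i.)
Roots: {-6, -4, -3}

Each tropical root is a break point of the lower envelope of the lines y = a_i + i · x (there are 4 lines, with slopes 0, 1, ..., 3). Only the lines that attain the minimum somewhere contribute to roots; other lines are dominated. Here the surviving (envelope) indices are i = 3, i = 2, i = 1, i = 0.
Intersections between consecutive envelope lines give the roots: for adjacent envelope indices i < j the intersection is x = (a_i − a_j) / (j − i). Reading off the sorted break points: {-6, -4, -3}.
Verification: at each break x_0, at least two indices attain the minimum of min_i(a_i + i · x_0).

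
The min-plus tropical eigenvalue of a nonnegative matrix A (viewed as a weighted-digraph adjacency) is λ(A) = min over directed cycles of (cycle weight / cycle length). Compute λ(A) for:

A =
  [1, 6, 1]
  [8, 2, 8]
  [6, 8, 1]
λ(A) = 1

Enumerate directed cycles and compute their means (weight / length). Sample:
  cycle 0 → 0: weight = 1, length = 1, mean = 1/1 ≈ 1.000
  cycle 1 → 1: weight = 2, length = 1, mean = 2/1 ≈ 2.000
  cycle 2 → 2: weight = 1, length = 1, mean = 1/1 ≈ 1.000
  cycle 0 → 1 → 0: weight = 14, length = 2, mean = 14/2 ≈ 7.000
  cycle 0 → 2 → 0: weight = 7, length = 2, mean = 7/2 ≈ 3.500
  cycle 1 → 0 → 1: weight = 14, length = 2, mean = 14/2 ≈ 7.000
Minimum mean = 1.000, attained e.g. along the cycle 0 → 0 with weight 1 and length 1. So λ(A) = 1/1 = 1.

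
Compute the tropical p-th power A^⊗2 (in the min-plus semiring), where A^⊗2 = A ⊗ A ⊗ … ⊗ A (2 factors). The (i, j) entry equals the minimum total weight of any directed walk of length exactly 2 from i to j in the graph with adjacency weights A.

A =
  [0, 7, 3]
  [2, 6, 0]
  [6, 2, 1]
A^⊗2 =
  [0, 5, 3]
  [2, 2, 1]
  [4, 3, 2]

Each entry (A^⊗2)_ij equals the minimum over all length-2 walks i = v_0 → v_1 → … → v_2 = j of Σ_t A[v_t][v_{t+1}]. For example, for (i, j) = (0, 2) we minimise over 3 possible intermediate vertex sequences; the minimum is 3, attained along the walk 0 → 0 → 2.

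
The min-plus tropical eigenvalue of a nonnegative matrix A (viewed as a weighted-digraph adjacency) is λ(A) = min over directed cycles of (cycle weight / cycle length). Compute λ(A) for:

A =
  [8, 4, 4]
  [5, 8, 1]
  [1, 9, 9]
λ(A) = 2

Enumerate directed cycles and compute their means (weight / length). Sample:
  cycle 0 → 0: weight = 8, length = 1, mean = 8/1 ≈ 8.000
  cycle 1 → 1: weight = 8, length = 1, mean = 8/1 ≈ 8.000
  cycle 2 → 2: weight = 9, length = 1, mean = 9/1 ≈ 9.000
  cycle 0 → 1 → 0: weight = 9, length = 2, mean = 9/2 ≈ 4.500
  cycle 0 → 2 → 0: weight = 5, length = 2, mean = 5/2 ≈ 2.500
  cycle 1 → 0 → 1: weight = 9, length = 2, mean = 9/2 ≈ 4.500
Minimum mean = 2.000, attained e.g. along the cycle 0 → 1 → 2 → 0 with weight 6 and length 3. So λ(A) = 6/3 = 2.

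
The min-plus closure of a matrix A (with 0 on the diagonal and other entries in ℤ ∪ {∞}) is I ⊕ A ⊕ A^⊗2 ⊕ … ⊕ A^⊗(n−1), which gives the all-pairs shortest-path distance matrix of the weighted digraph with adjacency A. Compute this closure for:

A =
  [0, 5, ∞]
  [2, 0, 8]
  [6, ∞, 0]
Closure =
  [0, 5, 13]
  [2, 0, 8]
  [6, 11, 0]

This is the Floyd-Warshall all-pairs shortest-path computation. For each intermediate vertex k = 0, 1, …, 2, update dist[i][j] ← min(dist[i][j], dist[i][k] + dist[k][j]). The final matrix gives, for each (i, j), the minimum total weight of any directed path from i to j (possibly empty when i = j).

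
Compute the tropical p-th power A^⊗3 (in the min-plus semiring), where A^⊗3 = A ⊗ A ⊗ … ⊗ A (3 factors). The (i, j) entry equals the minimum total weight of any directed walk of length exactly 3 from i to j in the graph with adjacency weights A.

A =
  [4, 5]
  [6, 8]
A^⊗3 =
  [12, 13]
  [14, 15]

Each entry (A^⊗3)_ij equals the minimum over all length-3 walks i = v_0 → v_1 → … → v_3 = j of Σ_t A[v_t][v_{t+1}]. For example, for (i, j) = (0, 1) we minimise over 4 possible intermediate vertex sequences; the minimum is 13, attained along the walk 0 → 0 → 0 → 1.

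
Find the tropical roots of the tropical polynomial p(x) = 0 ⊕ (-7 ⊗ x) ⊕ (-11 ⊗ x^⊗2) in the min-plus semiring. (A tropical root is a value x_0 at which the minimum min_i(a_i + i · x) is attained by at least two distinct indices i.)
Roots: {4, 7}

Each tropical root is a break point of the lower envelope of the lines y = a_i + i · x (there are 3 lines, with slopes 0, 1, ..., 2). Only the lines that attain the minimum somewhere contribute to roots; other lines are dominated. Here the surviving (envelope) indices are i = 2, i = 1, i = 0.
Intersections between consecutive envelope lines give the roots: for adjacent envelope indices i < j the intersection is x = (a_i − a_j) / (j − i). Reading off the sorted break points: {4, 7}.
Verification: at each break x_0, at least two indices attain the minimum of min_i(a_i + i · x_0).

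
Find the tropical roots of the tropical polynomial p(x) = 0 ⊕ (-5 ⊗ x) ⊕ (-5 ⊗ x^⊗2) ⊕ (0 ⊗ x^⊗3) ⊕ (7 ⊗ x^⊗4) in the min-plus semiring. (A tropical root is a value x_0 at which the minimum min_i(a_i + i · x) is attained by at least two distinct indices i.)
Roots: {-7, -5, 0, 5}

Each tropical root is a break point of the lower envelope of the lines y = a_i + i · x (there are 5 lines, with slopes 0, 1, ..., 4). Only the lines that attain the minimum somewhere contribute to roots; other lines are dominated. Here the surviving (envelope) indices are i = 4, i = 3, i = 2, i = 1, i = 0.
Intersections between consecutive envelope lines give the roots: for adjacent envelope indices i < j the intersection is x = (a_i − a_j) / (j − i). Reading off the sorted break points: {-7, -5, 0, 5}.
Verification: at each break x_0, at least two indices attain the minimum of min_i(a_i + i · x_0).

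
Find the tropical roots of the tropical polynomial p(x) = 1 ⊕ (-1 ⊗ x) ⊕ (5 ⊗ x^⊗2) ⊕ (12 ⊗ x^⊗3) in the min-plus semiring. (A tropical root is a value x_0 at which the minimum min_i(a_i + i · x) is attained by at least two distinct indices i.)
Roots: {-7, -6, 2}

Each tropical root is a break point of the lower envelope of the lines y = a_i + i · x (there are 4 lines, with slopes 0, 1, ..., 3). Only the lines that attain the minimum somewhere contribute to roots; other lines are dominated. Here the surviving (envelope) indices are i = 3, i = 2, i = 1, i = 0.
Intersections between consecutive envelope lines give the roots: for adjacent envelope indices i < j the intersection is x = (a_i − a_j) / (j − i). Reading off the sorted break points: {-7, -6, 2}.
Verification: at each break x_0, at least two indices attain the minimum of min_i(a_i + i · x_0).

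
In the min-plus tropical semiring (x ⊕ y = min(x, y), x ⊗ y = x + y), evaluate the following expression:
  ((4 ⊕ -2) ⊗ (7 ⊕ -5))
((4 ⊕ -2) ⊗ (7 ⊕ -5)) = -7

Expand innermost to outermost. Recall ⊕ takes the minimum of its arguments and ⊗ takes their sum. Working out the expression ((4 ⊕ -2) ⊗ (7 ⊕ -5)) gives -7.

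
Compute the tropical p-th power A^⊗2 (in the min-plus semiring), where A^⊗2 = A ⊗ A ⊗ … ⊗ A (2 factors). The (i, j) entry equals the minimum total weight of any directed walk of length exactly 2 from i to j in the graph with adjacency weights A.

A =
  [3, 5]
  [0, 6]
A^⊗2 =
  [5, 8]
  [3, 5]

Each entry (A^⊗2)_ij equals the minimum over all length-2 walks i = v_0 → v_1 → … → v_2 = j of Σ_t A[v_t][v_{t+1}]. For example, for (i, j) = (0, 1) we minimise over 2 possible intermediate vertex sequences; the minimum is 8, attained along the walk 0 → 0 → 1.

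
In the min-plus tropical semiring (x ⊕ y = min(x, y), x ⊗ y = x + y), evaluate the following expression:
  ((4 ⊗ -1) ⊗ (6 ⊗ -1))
((4 ⊗ -1) ⊗ (6 ⊗ -1)) = 8

Expand innermost to outermost. Recall ⊕ takes the minimum of its arguments and ⊗ takes their sum. Working out the expression ((4 ⊗ -1) ⊗ (6 ⊗ -1)) gives 8.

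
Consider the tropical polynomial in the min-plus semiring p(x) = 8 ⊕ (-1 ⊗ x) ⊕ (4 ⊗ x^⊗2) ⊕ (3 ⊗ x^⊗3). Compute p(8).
p(8) = 7

A tropical monomial a ⊗ x^⊗i evaluates to a + i · x. Evaluating each term at x = 8:
  Term 0 contributes 8 + 0 · 8 = 8
  Term 1 contributes -1 + 1 · 8 = 7
  Term 2 contributes 4 + 2 · 8 = 20
  Term 3 contributes 3 + 3 · 8 = 27
p(8) = ⊕ of these = min[8, 7, 20, 27] = 7.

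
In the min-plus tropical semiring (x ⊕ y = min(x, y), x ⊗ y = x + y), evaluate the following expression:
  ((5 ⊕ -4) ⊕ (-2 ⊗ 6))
((5 ⊕ -4) ⊕ (-2 ⊗ 6)) = -4

Expand innermost to outermost. Recall ⊕ takes the minimum of its arguments and ⊗ takes their sum. Working out the expression ((5 ⊕ -4) ⊕ (-2 ⊗ 6)) gives -4.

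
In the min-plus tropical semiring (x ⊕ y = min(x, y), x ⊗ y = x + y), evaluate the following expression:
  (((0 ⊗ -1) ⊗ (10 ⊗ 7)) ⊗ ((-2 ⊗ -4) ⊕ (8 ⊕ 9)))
(((0 ⊗ -1) ⊗ (10 ⊗ 7)) ⊗ ((-2 ⊗ -4) ⊕ (8 ⊕ 9))) = 10

Expand innermost to outermost. Recall ⊕ takes the minimum of its arguments and ⊗ takes their sum. Working out the expression (((0 ⊗ -1) ⊗ (10 ⊗ 7)) ⊗ ((-2 ⊗ -4) ⊕ (8 ⊕ 9))) gives 10.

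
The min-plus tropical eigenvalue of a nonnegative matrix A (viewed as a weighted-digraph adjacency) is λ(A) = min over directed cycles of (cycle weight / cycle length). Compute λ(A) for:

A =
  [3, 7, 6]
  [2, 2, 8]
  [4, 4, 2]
λ(A) = 2

Enumerate directed cycles and compute their means (weight / length). Sample:
  cycle 0 → 0: weight = 3, length = 1, mean = 3/1 ≈ 3.000
  cycle 1 → 1: weight = 2, length = 1, mean = 2/1 ≈ 2.000
  cycle 2 → 2: weight = 2, length = 1, mean = 2/1 ≈ 2.000
  cycle 0 → 1 → 0: weight = 9, length = 2, mean = 9/2 ≈ 4.500
  cycle 0 → 2 → 0: weight = 10, length = 2, mean = 10/2 ≈ 5.000
  cycle 1 → 0 → 1: weight = 9, length = 2, mean = 9/2 ≈ 4.500
Minimum mean = 2.000, attained e.g. along the cycle 1 → 1 with weight 2 and length 1. So λ(A) = 2/1 = 2.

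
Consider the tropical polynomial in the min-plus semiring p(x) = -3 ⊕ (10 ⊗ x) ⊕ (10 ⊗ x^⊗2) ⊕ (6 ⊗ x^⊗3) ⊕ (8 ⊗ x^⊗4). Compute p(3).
p(3) = -3

A tropical monomial a ⊗ x^⊗i evaluates to a + i · x. Evaluating each term at x = 3:
  Term 0 contributes -3 + 0 · 3 = -3
  Term 1 contributes 10 + 1 · 3 = 13
  Term 2 contributes 10 + 2 · 3 = 16
  Term 3 contributes 6 + 3 · 3 = 15
  Term 4 contributes 8 + 4 · 3 = 20
p(3) = ⊕ of these = min[-3, 13, 16, 15, 20] = -3.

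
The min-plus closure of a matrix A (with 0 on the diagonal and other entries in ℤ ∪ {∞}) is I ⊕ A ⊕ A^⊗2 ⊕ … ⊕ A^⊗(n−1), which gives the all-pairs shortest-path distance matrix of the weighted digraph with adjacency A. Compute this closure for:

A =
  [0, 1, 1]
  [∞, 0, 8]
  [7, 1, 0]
Closure =
  [0, 1, 1]
  [15, 0, 8]
  [7, 1, 0]

This is the Floyd-Warshall all-pairs shortest-path computation. For each intermediate vertex k = 0, 1, …, 2, update dist[i][j] ← min(dist[i][j], dist[i][k] + dist[k][j]). The final matrix gives, for each (i, j), the minimum total weight of any directed path from i to j (possibly empty when i = j).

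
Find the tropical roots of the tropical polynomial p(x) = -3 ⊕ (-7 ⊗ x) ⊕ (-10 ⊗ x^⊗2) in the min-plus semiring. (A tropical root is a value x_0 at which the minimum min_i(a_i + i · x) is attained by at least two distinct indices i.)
Roots: {3, 4}

Each tropical root is a break point of the lower envelope of the lines y = a_i + i · x (there are 3 lines, with slopes 0, 1, ..., 2). Only the lines that attain the minimum somewhere contribute to roots; other lines are dominated. Here the surviving (envelope) indices are i = 2, i = 1, i = 0.
Intersections between consecutive envelope lines give the roots: for adjacent envelope indices i < j the intersection is x = (a_i − a_j) / (j − i). Reading off the sorted break points: {3, 4}.
Verification: at each break x_0, at least two indices attain the minimum of min_i(a_i + i · x_0).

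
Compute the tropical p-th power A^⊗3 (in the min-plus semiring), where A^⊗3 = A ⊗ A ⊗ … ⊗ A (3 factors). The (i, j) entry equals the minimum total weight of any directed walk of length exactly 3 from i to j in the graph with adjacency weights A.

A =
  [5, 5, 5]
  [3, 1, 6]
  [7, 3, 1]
A^⊗3 =
  [9, 7, 7]
  [5, 3, 8]
  [7, 5, 3]

Each entry (A^⊗3)_ij equals the minimum over all length-3 walks i = v_0 → v_1 → … → v_3 = j of Σ_t A[v_t][v_{t+1}]. For example, for (i, j) = (0, 2) we minimise over 9 possible intermediate vertex sequences; the minimum is 7, attained along the walk 0 → 2 → 2 → 2.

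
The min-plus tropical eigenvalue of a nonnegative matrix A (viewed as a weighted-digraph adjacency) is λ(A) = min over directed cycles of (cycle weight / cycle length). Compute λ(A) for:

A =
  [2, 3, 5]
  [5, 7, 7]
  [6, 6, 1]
λ(A) = 1

Enumerate directed cycles and compute their means (weight / length). Sample:
  cycle 0 → 0: weight = 2, length = 1, mean = 2/1 ≈ 2.000
  cycle 1 → 1: weight = 7, length = 1, mean = 7/1 ≈ 7.000
  cycle 2 → 2: weight = 1, length = 1, mean = 1/1 ≈ 1.000
  cycle 0 → 1 → 0: weight = 8, length = 2, mean = 8/2 ≈ 4.000
  cycle 0 → 2 → 0: weight = 11, length = 2, mean = 11/2 ≈ 5.500
  cycle 1 → 0 → 1: weight = 8, length = 2, mean = 8/2 ≈ 4.000
Minimum mean = 1.000, attained e.g. along the cycle 2 → 2 with weight 1 and length 1. So λ(A) = 1/1 = 1.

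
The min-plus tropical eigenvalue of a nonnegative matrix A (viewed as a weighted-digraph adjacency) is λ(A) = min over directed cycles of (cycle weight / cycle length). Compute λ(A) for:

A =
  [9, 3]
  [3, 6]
λ(A) = 3

Enumerate directed cycles and compute their means (weight / length). Sample:
  cycle 0 → 0: weight = 9, length = 1, mean = 9/1 ≈ 9.000
  cycle 1 → 1: weight = 6, length = 1, mean = 6/1 ≈ 6.000
  cycle 0 → 1 → 0: weight = 6, length = 2, mean = 6/2 ≈ 3.000
  cycle 1 → 0 → 1: weight = 6, length = 2, mean = 6/2 ≈ 3.000
Minimum mean = 3.000, attained e.g. along the cycle 0 → 1 → 0 with weight 6 and length 2. So λ(A) = 6/2 = 3.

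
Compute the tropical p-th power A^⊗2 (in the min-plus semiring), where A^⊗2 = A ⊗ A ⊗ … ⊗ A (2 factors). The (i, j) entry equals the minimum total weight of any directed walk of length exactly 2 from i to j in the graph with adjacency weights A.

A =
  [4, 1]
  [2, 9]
A^⊗2 =
  [3, 5]
  [6, 3]

Each entry (A^⊗2)_ij equals the minimum over all length-2 walks i = v_0 → v_1 → … → v_2 = j of Σ_t A[v_t][v_{t+1}]. For example, for (i, j) = (0, 1) we minimise over 2 possible intermediate vertex sequences; the minimum is 5, attained along the walk 0 → 0 → 1.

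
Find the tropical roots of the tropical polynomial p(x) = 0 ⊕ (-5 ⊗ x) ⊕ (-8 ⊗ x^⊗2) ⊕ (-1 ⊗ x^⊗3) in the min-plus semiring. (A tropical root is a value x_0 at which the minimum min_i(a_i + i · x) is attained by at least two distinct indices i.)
Roots: {-7, 3, 5}

Each tropical root is a break point of the lower envelope of the lines y = a_i + i · x (there are 4 lines, with slopes 0, 1, ..., 3). Only the lines that attain the minimum somewhere contribute to roots; other lines are dominated. Here the surviving (envelope) indices are i = 3, i = 2, i = 1, i = 0.
Intersections between consecutive envelope lines give the roots: for adjacent envelope indices i < j the intersection is x = (a_i − a_j) / (j − i). Reading off the sorted break points: {-7, 3, 5}.
Verification: at each break x_0, at least two indices attain the minimum of min_i(a_i + i · x_0).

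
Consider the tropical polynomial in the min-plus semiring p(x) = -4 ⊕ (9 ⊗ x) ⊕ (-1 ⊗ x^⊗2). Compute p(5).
p(5) = -4

A tropical monomial a ⊗ x^⊗i evaluates to a + i · x. Evaluating each term at x = 5:
  Term 0 contributes -4 + 0 · 5 = -4
  Term 1 contributes 9 + 1 · 5 = 14
  Term 2 contributes -1 + 2 · 5 = 9
p(5) = ⊕ of these = min[-4, 14, 9] = -4.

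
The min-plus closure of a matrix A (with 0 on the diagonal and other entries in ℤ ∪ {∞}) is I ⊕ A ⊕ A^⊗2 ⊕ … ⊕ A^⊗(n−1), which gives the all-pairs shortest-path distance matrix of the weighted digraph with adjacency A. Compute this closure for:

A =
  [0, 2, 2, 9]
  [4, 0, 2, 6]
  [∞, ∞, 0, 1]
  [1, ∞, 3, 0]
Closure =
  [0, 2, 2, 3]
  [4, 0, 2, 3]
  [2, 4, 0, 1]
  [1, 3, 3, 0]

This is the Floyd-Warshall all-pairs shortest-path computation. For each intermediate vertex k = 0, 1, …, 3, update dist[i][j] ← min(dist[i][j], dist[i][k] + dist[k][j]). The final matrix gives, for each (i, j), the minimum total weight of any directed path from i to j (possibly empty when i = j).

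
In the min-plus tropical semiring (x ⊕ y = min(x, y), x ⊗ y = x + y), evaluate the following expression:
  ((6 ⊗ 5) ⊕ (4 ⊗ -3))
((6 ⊗ 5) ⊕ (4 ⊗ -3)) = 1

Expand innermost to outermost. Recall ⊕ takes the minimum of its arguments and ⊗ takes their sum. Working out the expression ((6 ⊗ 5) ⊕ (4 ⊗ -3)) gives 1.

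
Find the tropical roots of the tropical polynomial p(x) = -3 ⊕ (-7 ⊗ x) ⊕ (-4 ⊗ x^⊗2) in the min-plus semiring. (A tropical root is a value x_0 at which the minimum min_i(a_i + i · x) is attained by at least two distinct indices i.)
Roots: {-3, 4}

Each tropical root is a break point of the lower envelope of the lines y = a_i + i · x (there are 3 lines, with slopes 0, 1, ..., 2). Only the lines that attain the minimum somewhere contribute to roots; other lines are dominated. Here the surviving (envelope) indices are i = 2, i = 1, i = 0.
Intersections between consecutive envelope lines give the roots: for adjacent envelope indices i < j the intersection is x = (a_i − a_j) / (j − i). Reading off the sorted break points: {-3, 4}.
Verification: at each break x_0, at least two indices attain the minimum of min_i(a_i + i · x_0).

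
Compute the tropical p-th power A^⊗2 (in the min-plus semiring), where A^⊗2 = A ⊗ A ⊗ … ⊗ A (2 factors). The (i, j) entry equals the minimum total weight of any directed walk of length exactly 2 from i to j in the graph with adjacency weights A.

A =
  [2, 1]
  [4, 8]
A^⊗2 =
  [4, 3]
  [6, 5]

Each entry (A^⊗2)_ij equals the minimum over all length-2 walks i = v_0 → v_1 → … → v_2 = j of Σ_t A[v_t][v_{t+1}]. For example, for (i, j) = (0, 1) we minimise over 2 possible intermediate vertex sequences; the minimum is 3, attained along the walk 0 → 0 → 1.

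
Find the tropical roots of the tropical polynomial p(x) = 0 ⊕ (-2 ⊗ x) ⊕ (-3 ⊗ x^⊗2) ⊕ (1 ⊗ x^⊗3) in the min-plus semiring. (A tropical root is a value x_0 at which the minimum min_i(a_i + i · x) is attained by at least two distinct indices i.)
Roots: {-4, 1, 2}

Each tropical root is a break point of the lower envelope of the lines y = a_i + i · x (there are 4 lines, with slopes 0, 1, ..., 3). Only the lines that attain the minimum somewhere contribute to roots; other lines are dominated. Here the surviving (envelope) indices are i = 3, i = 2, i = 1, i = 0.
Intersections between consecutive envelope lines give the roots: for adjacent envelope indices i < j the intersection is x = (a_i − a_j) / (j − i). Reading off the sorted break points: {-4, 1, 2}.
Verification: at each break x_0, at least two indices attain the minimum of min_i(a_i + i · x_0).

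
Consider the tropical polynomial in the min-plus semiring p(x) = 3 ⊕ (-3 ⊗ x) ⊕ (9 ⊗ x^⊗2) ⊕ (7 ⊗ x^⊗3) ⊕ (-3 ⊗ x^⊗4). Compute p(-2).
p(-2) = -11

A tropical monomial a ⊗ x^⊗i evaluates to a + i · x. Evaluating each term at x = -2:
  Term 0 contributes 3 + 0 · -2 = 3
  Term 1 contributes -3 + 1 · -2 = -5
  Term 2 contributes 9 + 2 · -2 = 5
  Term 3 contributes 7 + 3 · -2 = 1
  Term 4 contributes -3 + 4 · -2 = -11
p(-2) = ⊕ of these = min[3, -5, 5, 1, -11] = -11.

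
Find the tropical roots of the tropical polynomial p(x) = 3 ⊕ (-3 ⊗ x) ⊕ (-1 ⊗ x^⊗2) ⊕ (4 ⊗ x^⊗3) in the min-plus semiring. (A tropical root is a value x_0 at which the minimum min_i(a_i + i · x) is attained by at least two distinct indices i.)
Roots: {-5, -2, 6}

Each tropical root is a break point of the lower envelope of the lines y = a_i + i · x (there are 4 lines, with slopes 0, 1, ..., 3). Only the lines that attain the minimum somewhere contribute to roots; other lines are dominated. Here the surviving (envelope) indices are i = 3, i = 2, i = 1, i = 0.
Intersections between consecutive envelope lines give the roots: for adjacent envelope indices i < j the intersection is x = (a_i − a_j) / (j − i). Reading off the sorted break points: {-5, -2, 6}.
Verification: at each break x_0, at least two indices attain the minimum of min_i(a_i + i · x_0).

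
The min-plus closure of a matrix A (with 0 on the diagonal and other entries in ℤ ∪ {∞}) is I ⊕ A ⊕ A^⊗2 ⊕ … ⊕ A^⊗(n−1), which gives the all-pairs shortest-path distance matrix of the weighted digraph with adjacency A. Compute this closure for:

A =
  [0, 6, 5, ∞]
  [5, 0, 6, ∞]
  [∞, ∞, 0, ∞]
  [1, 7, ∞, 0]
Closure =
  [0, 6, 5, ∞]
  [5, 0, 6, ∞]
  [∞, ∞, 0, ∞]
  [1, 7, 6, 0]

This is the Floyd-Warshall all-pairs shortest-path computation. For each intermediate vertex k = 0, 1, …, 3, update dist[i][j] ← min(dist[i][j], dist[i][k] + dist[k][j]). The final matrix gives, for each (i, j), the minimum total weight of any directed path from i to j (possibly empty when i = j).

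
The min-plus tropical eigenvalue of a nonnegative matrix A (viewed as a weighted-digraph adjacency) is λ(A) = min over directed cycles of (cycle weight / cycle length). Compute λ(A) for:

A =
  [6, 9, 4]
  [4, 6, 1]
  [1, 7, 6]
λ(A) = 5/2

Enumerate directed cycles and compute their means (weight / length). Sample:
  cycle 0 → 0: weight = 6, length = 1, mean = 6/1 ≈ 6.000
  cycle 1 → 1: weight = 6, length = 1, mean = 6/1 ≈ 6.000
  cycle 2 → 2: weight = 6, length = 1, mean = 6/1 ≈ 6.000
  cycle 0 → 1 → 0: weight = 13, length = 2, mean = 13/2 ≈ 6.500
  cycle 0 → 2 → 0: weight = 5, length = 2, mean = 5/2 ≈ 2.500
  cycle 1 → 0 → 1: weight = 13, length = 2, mean = 13/2 ≈ 6.500
Minimum mean = 2.500, attained e.g. along the cycle 0 → 2 → 0 with weight 5 and length 2. So λ(A) = 5/2 = 5/2.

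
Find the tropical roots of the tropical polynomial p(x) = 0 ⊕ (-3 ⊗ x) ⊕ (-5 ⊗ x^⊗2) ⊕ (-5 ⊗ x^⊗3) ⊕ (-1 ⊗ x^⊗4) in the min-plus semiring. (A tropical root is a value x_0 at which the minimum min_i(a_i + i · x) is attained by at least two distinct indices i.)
Roots: {-4, 0, 2, 3}

Each tropical root is a break point of the lower envelope of the lines y = a_i + i · x (there are 5 lines, with slopes 0, 1, ..., 4). Only the lines that attain the minimum somewhere contribute to roots; other lines are dominated. Here the surviving (envelope) indices are i = 4, i = 3, i = 2, i = 1, i = 0.
Intersections between consecutive envelope lines give the roots: for adjacent envelope indices i < j the intersection is x = (a_i − a_j) / (j − i). Reading off the sorted break points: {-4, 0, 2, 3}.
Verification: at each break x_0, at least two indices attain the minimum of min_i(a_i + i · x_0).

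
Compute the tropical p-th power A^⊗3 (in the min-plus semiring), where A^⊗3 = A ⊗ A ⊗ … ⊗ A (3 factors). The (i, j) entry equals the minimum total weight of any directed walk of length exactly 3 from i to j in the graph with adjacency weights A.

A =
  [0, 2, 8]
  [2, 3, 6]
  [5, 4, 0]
A^⊗3 =
  [0, 2, 8]
  [2, 4, 6]
  [5, 4, 0]

Each entry (A^⊗3)_ij equals the minimum over all length-3 walks i = v_0 → v_1 → … → v_3 = j of Σ_t A[v_t][v_{t+1}]. For example, for (i, j) = (0, 2) we minimise over 9 possible intermediate vertex sequences; the minimum is 8, attained along the walk 0 → 0 → 0 → 2.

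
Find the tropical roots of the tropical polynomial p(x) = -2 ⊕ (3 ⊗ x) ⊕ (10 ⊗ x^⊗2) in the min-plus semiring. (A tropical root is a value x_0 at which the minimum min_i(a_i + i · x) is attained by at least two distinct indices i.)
Roots: {-7, -5}

Each tropical root is a break point of the lower envelope of the lines y = a_i + i · x (there are 3 lines, with slopes 0, 1, ..., 2). Only the lines that attain the minimum somewhere contribute to roots; other lines are dominated. Here the surviving (envelope) indices are i = 2, i = 1, i = 0.
Intersections between consecutive envelope lines give the roots: for adjacent envelope indices i < j the intersection is x = (a_i − a_j) / (j − i). Reading off the sorted break points: {-7, -5}.
Verification: at each break x_0, at least two indices attain the minimum of min_i(a_i + i · x_0).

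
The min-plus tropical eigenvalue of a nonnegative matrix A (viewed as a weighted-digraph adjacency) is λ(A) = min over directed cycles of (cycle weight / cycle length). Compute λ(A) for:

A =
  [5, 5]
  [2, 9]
λ(A) = 7/2

Enumerate directed cycles and compute their means (weight / length). Sample:
  cycle 0 → 0: weight = 5, length = 1, mean = 5/1 ≈ 5.000
  cycle 1 → 1: weight = 9, length = 1, mean = 9/1 ≈ 9.000
  cycle 0 → 1 → 0: weight = 7, length = 2, mean = 7/2 ≈ 3.500
  cycle 1 → 0 → 1: weight = 7, length = 2, mean = 7/2 ≈ 3.500
Minimum mean = 3.500, attained e.g. along the cycle 0 → 1 → 0 with weight 7 and length 2. So λ(A) = 7/2 = 7/2.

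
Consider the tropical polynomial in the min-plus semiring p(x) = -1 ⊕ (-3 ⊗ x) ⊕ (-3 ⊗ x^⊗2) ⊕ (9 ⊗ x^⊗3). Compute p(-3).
p(-3) = -9

A tropical monomial a ⊗ x^⊗i evaluates to a + i · x. Evaluating each term at x = -3:
  Term 0 contributes -1 + 0 · -3 = -1
  Term 1 contributes -3 + 1 · -3 = -6
  Term 2 contributes -3 + 2 · -3 = -9
  Term 3 contributes 9 + 3 · -3 = 0
p(-3) = ⊕ of these = min[-1, -6, -9, 0] = -9.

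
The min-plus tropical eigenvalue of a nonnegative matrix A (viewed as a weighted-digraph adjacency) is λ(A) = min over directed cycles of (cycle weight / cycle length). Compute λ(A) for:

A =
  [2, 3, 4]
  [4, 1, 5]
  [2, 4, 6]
λ(A) = 1

Enumerate directed cycles and compute their means (weight / length). Sample:
  cycle 0 → 0: weight = 2, length = 1, mean = 2/1 ≈ 2.000
  cycle 1 → 1: weight = 1, length = 1, mean = 1/1 ≈ 1.000
  cycle 2 → 2: weight = 6, length = 1, mean = 6/1 ≈ 6.000
  cycle 0 → 1 → 0: weight = 7, length = 2, mean = 7/2 ≈ 3.500
  cycle 0 → 2 → 0: weight = 6, length = 2, mean = 6/2 ≈ 3.000
  cycle 1 → 0 → 1: weight = 7, length = 2, mean = 7/2 ≈ 3.500
Minimum mean = 1.000, attained e.g. along the cycle 1 → 1 with weight 1 and length 1. So λ(A) = 1/1 = 1.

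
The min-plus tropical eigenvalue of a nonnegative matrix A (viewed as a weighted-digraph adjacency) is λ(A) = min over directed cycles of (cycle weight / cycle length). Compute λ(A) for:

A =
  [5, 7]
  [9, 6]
λ(A) = 5

Enumerate directed cycles and compute their means (weight / length). Sample:
  cycle 0 → 0: weight = 5, length = 1, mean = 5/1 ≈ 5.000
  cycle 1 → 1: weight = 6, length = 1, mean = 6/1 ≈ 6.000
  cycle 0 → 1 → 0: weight = 16, length = 2, mean = 16/2 ≈ 8.000
  cycle 1 → 0 → 1: weight = 16, length = 2, mean = 16/2 ≈ 8.000
Minimum mean = 5.000, attained e.g. along the cycle 0 → 0 with weight 5 and length 1. So λ(A) = 5/1 = 5.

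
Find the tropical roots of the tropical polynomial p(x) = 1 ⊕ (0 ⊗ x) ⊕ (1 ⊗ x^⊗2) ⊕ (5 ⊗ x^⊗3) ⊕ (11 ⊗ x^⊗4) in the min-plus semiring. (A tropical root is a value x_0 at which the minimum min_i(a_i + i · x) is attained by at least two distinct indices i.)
Roots: {-6, -4, -1, 1}

Each tropical root is a break point of the lower envelope of the lines y = a_i + i · x (there are 5 lines, with slopes 0, 1, ..., 4). Only the lines that attain the minimum somewhere contribute to roots; other lines are dominated. Here the surviving (envelope) indices are i = 4, i = 3, i = 2, i = 1, i = 0.
Intersections between consecutive envelope lines give the roots: for adjacent envelope indices i < j the intersection is x = (a_i − a_j) / (j − i). Reading off the sorted break points: {-6, -4, -1, 1}.
Verification: at each break x_0, at least two indices attain the minimum of min_i(a_i + i · x_0).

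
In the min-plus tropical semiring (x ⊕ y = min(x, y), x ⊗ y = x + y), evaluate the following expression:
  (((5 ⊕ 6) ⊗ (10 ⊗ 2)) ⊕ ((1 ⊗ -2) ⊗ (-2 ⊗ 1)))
(((5 ⊕ 6) ⊗ (10 ⊗ 2)) ⊕ ((1 ⊗ -2) ⊗ (-2 ⊗ 1))) = -2

Expand innermost to outermost. Recall ⊕ takes the minimum of its arguments and ⊗ takes their sum. Working out the expression (((5 ⊕ 6) ⊗ (10 ⊗ 2)) ⊕ ((1 ⊗ -2) ⊗ (-2 ⊗ 1))) gives -2.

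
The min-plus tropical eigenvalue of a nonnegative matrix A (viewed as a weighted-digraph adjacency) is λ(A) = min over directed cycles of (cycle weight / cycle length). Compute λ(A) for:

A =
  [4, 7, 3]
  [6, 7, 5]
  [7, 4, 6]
λ(A) = 4

Enumerate directed cycles and compute their means (weight / length). Sample:
  cycle 0 → 0: weight = 4, length = 1, mean = 4/1 ≈ 4.000
  cycle 1 → 1: weight = 7, length = 1, mean = 7/1 ≈ 7.000
  cycle 2 → 2: weight = 6, length = 1, mean = 6/1 ≈ 6.000
  cycle 0 → 1 → 0: weight = 13, length = 2, mean = 13/2 ≈ 6.500
  cycle 0 → 2 → 0: weight = 10, length = 2, mean = 10/2 ≈ 5.000
  cycle 1 → 0 → 1: weight = 13, length = 2, mean = 13/2 ≈ 6.500
Minimum mean = 4.000, attained e.g. along the cycle 0 → 0 with weight 4 and length 1. So λ(A) = 4/1 = 4.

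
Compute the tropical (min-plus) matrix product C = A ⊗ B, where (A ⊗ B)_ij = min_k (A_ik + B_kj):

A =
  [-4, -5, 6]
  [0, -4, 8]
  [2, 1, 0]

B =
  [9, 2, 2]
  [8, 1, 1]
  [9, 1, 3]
A ⊗ B =
  [3, -4, -4]
  [4, -3, -3]
  [9, 1, 2]

Apply the min-plus product entry-by-entry:
  C[0][0] = min over k of (A[0][0] + B[0][0] = -4 + 9 = 5, A[0][1] + B[1][0] = -5 + 8 = 3, A[0][2] + B[2][0] = 6 + 9 = 15) = 3 (attained at k = 1)
  C[0][1] = min over k of (A[0][0] + B[0][1] = -4 + 2 = -2, A[0][1] + B[1][1] = -5 + 1 = -4, A[0][2] + B[2][1] = 6 + 1 = 7) = -4 (attained at k = 1)
  C[0][2] = min over k of (A[0][0] + B[0][2] = -4 + 2 = -2, A[0][1] + B[1][2] = -5 + 1 = -4, A[0][2] + B[2][2] = 6 + 3 = 9) = -4 (attained at k = 1)
  C[1][0] = min over k of (A[1][0] + B[0][0] = 0 + 9 = 9, A[1][1] + B[1][0] = -4 + 8 = 4, A[1][2] + B[2][0] = 8 + 9 = 17) = 4 (attained at k = 1)
  C[1][1] = min over k of (A[1][0] + B[0][1] = 0 + 2 = 2, A[1][1] + B[1][1] = -4 + 1 = -3, A[1][2] + B[2][1] = 8 + 1 = 9) = -3 (attained at k = 1)
  C[1][2] = min over k of (A[1][0] + B[0][2] = 0 + 2 = 2, A[1][1] + B[1][2] = -4 + 1 = -3, A[1][2] + B[2][2] = 8 + 3 = 11) = -3 (attained at k = 1)
  C[2][0] = min over k of (A[2][0] + B[0][0] = 2 + 9 = 11, A[2][1] + B[1][0] = 1 + 8 = 9, A[2][2] + B[2][0] = 0 + 9 = 9) = 9 (attained at k = 1)
  C[2][1] = min over k of (A[2][0] + B[0][1] = 2 + 2 = 4, A[2][1] + B[1][1] = 1 + 1 = 2, A[2][2] + B[2][1] = 0 + 1 = 1) = 1 (attained at k = 2)
  C[2][2] = min over k of (A[2][0] + B[0][2] = 2 + 2 = 4, A[2][1] + B[1][2] = 1 + 1 = 2, A[2][2] + B[2][2] = 0 + 3 = 3) = 2 (attained at k = 1)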